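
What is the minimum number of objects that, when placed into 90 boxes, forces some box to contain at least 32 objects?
n = (32 − 1)·90 + 1 = 2791

By the generalised pigeonhole principle, to guarantee some box contains ≥ r objects we need more than (r − 1) · k objects total. Threshold: n = (r − 1) · k + 1. With r = 32 and k = 90: n = 31 · 90 + 1 = 2790 + 1 = 2791. For n = 2790 = 31 · 90, we can put exactly 31 objects in every box, avoiding 32 in any single one — so 2791 is tight.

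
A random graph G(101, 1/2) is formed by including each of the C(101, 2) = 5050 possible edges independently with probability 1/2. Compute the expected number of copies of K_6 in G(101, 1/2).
E[# K_6] = C(101, 6) · (1/2)^C(6, 2) = 1267339920 / 2^15 = 79208745/2048 ≈ 38676.145020

For each 6-subset S of vertices (there are C(101, 6) = 1267339920 such S), let X_S = 1 if S induces a K_6 (all C(6, 2) = 15 edges present). Then P(X_S = 1) = (1/2)^15 = 1/32768. By linearity of expectation, E[# K_6] = C(101, 6) · (1/2)^15 = 1267339920 / 32768 = 79208745/2048 ≈ 38676.145020.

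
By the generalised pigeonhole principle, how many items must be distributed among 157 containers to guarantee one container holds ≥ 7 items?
n = (7 − 1)·157 + 1 = 943

By the generalised pigeonhole principle, to guarantee some box contains ≥ r objects we need more than (r − 1) · k objects total. Threshold: n = (r − 1) · k + 1. With r = 7 and k = 157: n = 6 · 157 + 1 = 942 + 1 = 943. For n = 942 = 6 · 157, we can put exactly 6 objects in every box, avoiding 7 in any single one — so 943 is tight.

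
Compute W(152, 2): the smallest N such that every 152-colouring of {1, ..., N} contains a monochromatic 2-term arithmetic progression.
W(152, 2) = 152 + 1 = 153

A 2-term AP is any pair of integers, so a monochromatic 2-AP exists iff some colour is used at least twice. With 152 colours, the colouring i ↦ i on {1, ..., 152} uses each colour once, avoiding any monochromatic pair, so W(152, 2) > 152. For {1, ..., 153}, pigeonhole forces two integers of the same colour, which form a monochromatic 2-AP. Hence W(152, 2) = 153.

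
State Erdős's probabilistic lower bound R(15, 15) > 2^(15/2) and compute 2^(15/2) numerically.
2^(15/2) = 181.0193; so R(15, 15) > 181.0193

Colour each edge of K_n uniformly at random with red/blue. The expected number of monochromatic K_15 is C(n, 15) · 2 · 2^(−C(15,2)). If C(n, 15) · 2^(1 − C(15,2)) < 1, then with positive probability no monochromatic K_15 exists, so R(15, 15) > n. The standard estimate C(n, 15) ≤ n^15/15! shows this inequality holds whenever n ≤ 2^(15/2) (since 15! · 2^(C(15,2) − 1) > 2^(15^2/2) ≥ n^15). Hence R(15, 15) > 2^(15/2) = 181.0193.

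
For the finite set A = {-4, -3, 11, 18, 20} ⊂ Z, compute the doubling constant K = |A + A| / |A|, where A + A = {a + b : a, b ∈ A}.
K = |A + A| / |A| = 15/5 = 3

Enumerate A + A = {a + b : a, b ∈ A}. With |A| = 5, there are |A|^2 = 25 ordered sum pairs; collecting distinct values, A + A = {-8, -7, -6, 7, 8, 14, 15, 16, 17, 22, 29, 31, 36, 38, 40}, so |A + A| = 15. Thus K = 15/5 = 3. For comparison, the minimum possible |A + A| over all 5-element sets is 2·5 − 1 = 9 (so min K = 9/5), attained only by arithmetic progressions.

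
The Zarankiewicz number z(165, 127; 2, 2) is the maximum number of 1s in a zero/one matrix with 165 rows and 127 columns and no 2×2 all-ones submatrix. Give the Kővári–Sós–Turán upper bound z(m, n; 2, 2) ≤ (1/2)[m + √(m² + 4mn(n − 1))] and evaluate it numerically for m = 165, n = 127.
z(165, 127; 2, 2) ≤ (1/2)[165 + √(165² + 4·165·127·126)] = (1/2)[165 + √10588545] = 1709.5022

Kővári–Sós–Turán: let r_1, ..., r_165 be the row sums and z = Σ r_i the total number of 1s. Each pair of columns can share at most one row with both entries 1 (else a 2×2 all-ones block appears), so Σ_i C(r_i, 2) ≤ C(127, 2) = 8001. By convexity Σ_i C(r_i, 2) ≥ 165·C(z/165, 2) = z(z − 165)/(2·165), giving z² − 165z − 165·127·126 ≤ 0 and hence z ≤ (1/2)[165 + √(27225 + 4·2640330)] = (1/2)[165 + √10588545] ≈ (1/2)(165 + 3254.0045) = 1709.5022.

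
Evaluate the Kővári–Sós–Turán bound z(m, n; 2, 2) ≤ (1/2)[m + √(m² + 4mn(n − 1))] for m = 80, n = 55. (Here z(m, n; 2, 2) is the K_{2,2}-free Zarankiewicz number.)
z(80, 55; 2, 2) ≤ (1/2)[80 + √(80² + 4·80·55·54)] = (1/2)[80 + √956800] = 529.0808

Kővári–Sós–Turán: let r_1, ..., r_80 be the row sums and z = Σ r_i the total number of 1s. Each pair of columns can share at most one row with both entries 1 (else a 2×2 all-ones block appears), so Σ_i C(r_i, 2) ≤ C(55, 2) = 1485. By convexity Σ_i C(r_i, 2) ≥ 80·C(z/80, 2) = z(z − 80)/(2·80), giving z² − 80z − 80·55·54 ≤ 0 and hence z ≤ (1/2)[80 + √(6400 + 4·237600)] = (1/2)[80 + √956800] ≈ (1/2)(80 + 978.1615) = 529.0808.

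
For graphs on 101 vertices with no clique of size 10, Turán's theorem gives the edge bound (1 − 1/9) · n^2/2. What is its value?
Turán density bound = (8/9) · 101^2/2 = 40804/9 ≈ 4533.7778

Turán's theorem: ex(n, K_{r+1}) is achieved by the complete r-partite Turán graph T(n, r) with parts as balanced as possible, and is at most (1 − 1/r) · n^2/2. For r = 9, n = 101: the density bound is (8/9) · 10201/2 = 40804/9 ≈ 4533.7778. The integer-valued extremum is e(T(101, 9)) = 4533, which is strictly less than the density bound 40804/9 since 9 ∤ 101 (the parts of T(101, 9) cannot all be equal).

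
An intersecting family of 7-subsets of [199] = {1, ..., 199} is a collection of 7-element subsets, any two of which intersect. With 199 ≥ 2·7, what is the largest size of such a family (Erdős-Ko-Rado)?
max |F| = C(198, 6) = 77526225777

Erdős-Ko-Rado (1961): when n ≥ 2k, max |F| = C(n−1, k−1). The bound is attained by the star {A : i ∈ A} for any fixed i ∈ [n]. Here C(199−1, 7−1) = C(198, 6) = 77526225777.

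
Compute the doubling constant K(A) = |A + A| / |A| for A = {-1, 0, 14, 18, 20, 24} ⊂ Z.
K = |A + A| / |A| = 20/6 = 10/3

Enumerate A + A = {a + b : a, b ∈ A}. With |A| = 6, there are |A|^2 = 36 ordered sum pairs; collecting distinct values, A + A = {-2, -1, 0, 13, 14, 17, 18, 19, 20, 23, 24, 28, 32, 34, 36, 38, 40, 42, 44, 48}, so |A + A| = 20. Thus K = 20/6 = 10/3. For comparison, the minimum possible |A + A| over all 6-element sets is 2·6 − 1 = 11 (so min K = 11/6), attained only by arithmetic progressions.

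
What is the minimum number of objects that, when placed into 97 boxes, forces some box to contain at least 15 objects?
n = (15 − 1)·97 + 1 = 1359

By the generalised pigeonhole principle, to guarantee some box contains ≥ r objects we need more than (r − 1) · k objects total. Threshold: n = (r − 1) · k + 1. With r = 15 and k = 97: n = 14 · 97 + 1 = 1358 + 1 = 1359. For n = 1358 = 14 · 97, we can put exactly 14 objects in every box, avoiding 15 in any single one — so 1359 is tight.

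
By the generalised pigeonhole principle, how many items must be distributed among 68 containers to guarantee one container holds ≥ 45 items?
n = (45 − 1)·68 + 1 = 2993

By the generalised pigeonhole principle, to guarantee some box contains ≥ r objects we need more than (r − 1) · k objects total. Threshold: n = (r − 1) · k + 1. With r = 45 and k = 68: n = 44 · 68 + 1 = 2992 + 1 = 2993. For n = 2992 = 44 · 68, we can put exactly 44 objects in every box, avoiding 45 in any single one — so 2993 is tight.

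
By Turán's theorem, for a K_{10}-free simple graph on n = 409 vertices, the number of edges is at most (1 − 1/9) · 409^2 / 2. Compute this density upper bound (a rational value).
Turán density bound = (8/9) · 409^2/2 = 669124/9 ≈ 74347.1111

Turán's theorem: ex(n, K_{r+1}) is achieved by the complete r-partite Turán graph T(n, r) with parts as balanced as possible, and is at most (1 − 1/r) · n^2/2. For r = 9, n = 409: the density bound is (8/9) · 167281/2 = 669124/9 ≈ 74347.1111. The integer-valued extremum is e(T(409, 9)) = 74346, which is strictly less than the density bound 669124/9 since 9 ∤ 409 (the parts of T(409, 9) cannot all be equal).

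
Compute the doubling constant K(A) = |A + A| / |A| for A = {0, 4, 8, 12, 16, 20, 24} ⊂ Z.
K = |A + A| / |A| = 13/7

Enumerate A + A = {a + b : a, b ∈ A}. With |A| = 7, there are |A|^2 = 49 ordered sum pairs; collecting distinct values, A + A = {0, 4, 8, 12, 16, 20, 24, 28, 32, 36, 40, 44, 48}, so |A + A| = 13. Thus K = 13/7. Here |A + A| = 2|A| − 1 = 13, the minimum possible — so K = 13/7 is minimal, which holds iff A is an arithmetic progression.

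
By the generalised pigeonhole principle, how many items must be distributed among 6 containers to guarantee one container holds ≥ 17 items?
n = (17 − 1)·6 + 1 = 97

By the generalised pigeonhole principle, to guarantee some box contains ≥ r objects we need more than (r − 1) · k objects total. Threshold: n = (r − 1) · k + 1. With r = 17 and k = 6: n = 16 · 6 + 1 = 96 + 1 = 97. For n = 96 = 16 · 6, we can put exactly 16 objects in every box, avoiding 17 in any single one — so 97 is tight.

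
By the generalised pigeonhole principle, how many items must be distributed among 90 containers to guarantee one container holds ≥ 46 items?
n = (46 − 1)·90 + 1 = 4051

By the generalised pigeonhole principle, to guarantee some box contains ≥ r objects we need more than (r − 1) · k objects total. Threshold: n = (r − 1) · k + 1. With r = 46 and k = 90: n = 45 · 90 + 1 = 4050 + 1 = 4051. For n = 4050 = 45 · 90, we can put exactly 45 objects in every box, avoiding 46 in any single one — so 4051 is tight.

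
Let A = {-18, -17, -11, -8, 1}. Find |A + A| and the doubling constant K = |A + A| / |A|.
K = |A + A| / |A| = 14/5

Enumerate A + A = {a + b : a, b ∈ A}. With |A| = 5, there are |A|^2 = 25 ordered sum pairs; collecting distinct values, A + A = {-36, -35, -34, -29, -28, -26, -25, -22, -19, -17, -16, -10, -7, 2}, so |A + A| = 14. Thus K = 14/5. For comparison, the minimum possible |A + A| over all 5-element sets is 2·5 − 1 = 9 (so min K = 9/5), attained only by arithmetic progressions.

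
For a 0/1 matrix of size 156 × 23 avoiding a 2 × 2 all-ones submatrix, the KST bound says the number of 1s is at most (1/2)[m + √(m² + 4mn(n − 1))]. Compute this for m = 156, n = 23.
z(156, 23; 2, 2) ≤ (1/2)[156 + √(156² + 4·156·23·22)] = (1/2)[156 + √340080] = 369.5819

Kővári–Sós–Turán: let r_1, ..., r_156 be the row sums and z = Σ r_i the total number of 1s. Each pair of columns can share at most one row with both entries 1 (else a 2×2 all-ones block appears), so Σ_i C(r_i, 2) ≤ C(23, 2) = 253. By convexity Σ_i C(r_i, 2) ≥ 156·C(z/156, 2) = z(z − 156)/(2·156), giving z² − 156z − 156·23·22 ≤ 0 and hence z ≤ (1/2)[156 + √(24336 + 4·78936)] = (1/2)[156 + √340080] ≈ (1/2)(156 + 583.1638) = 369.5819.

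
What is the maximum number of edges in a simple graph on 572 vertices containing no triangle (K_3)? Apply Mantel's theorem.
ex(572, K_3) = ⌊572^2/4⌋ = 81796

Mantel (1907): a triangle-free graph on n vertices has at most ⌊n^2/4⌋ edges, with equality for the complete bipartite graph K_{⌊n/2⌋, ⌈n/2⌉}. For n = 572: ⌊572^2/4⌋ = ⌊327184/4⌋ = 81796. The extremal graph is K_{286, 286}, which has 286·286 = 81796 edges.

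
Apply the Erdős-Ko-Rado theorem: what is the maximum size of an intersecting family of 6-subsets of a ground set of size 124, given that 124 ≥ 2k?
max |F| = C(123, 5) = 216071394

The Erdős-Ko-Rado theorem states: for n ≥ 2k, an intersecting family of k-subsets of an n-element set has size at most C(n − 1, k − 1), with equality for 'star' families {A ⊆ [n] : |A| = k, i ∈ A} (fix an element i). For n = 124, k = 6: C(123, 5) = 216071394.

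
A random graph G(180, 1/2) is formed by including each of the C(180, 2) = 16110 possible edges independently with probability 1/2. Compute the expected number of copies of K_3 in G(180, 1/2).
E[# K_3] = C(180, 3) · (1/2)^C(3, 2) = 955860 / 2^3 = 238965/2 = 119482.5

For each 3-subset S of vertices (there are C(180, 3) = 955860 such S), let X_S = 1 if S induces a K_3 (all C(3, 2) = 3 edges present). Then P(X_S = 1) = (1/2)^3 = 1/8. By linearity of expectation, E[# K_3] = C(180, 3) · (1/2)^3 = 955860 / 8 = 238965/2 = 119482.5.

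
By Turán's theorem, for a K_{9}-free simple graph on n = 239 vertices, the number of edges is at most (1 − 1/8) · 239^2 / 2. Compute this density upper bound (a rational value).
Turán density bound = (7/8) · 239^2/2 = 399847/16 ≈ 24990.4375

Turán's theorem: ex(n, K_{r+1}) is achieved by the complete r-partite Turán graph T(n, r) with parts as balanced as possible, and is at most (1 − 1/r) · n^2/2. For r = 8, n = 239: the density bound is (7/8) · 57121/2 = 399847/16 ≈ 24990.4375. The integer-valued extremum is e(T(239, 8)) = 24990, which is strictly less than the density bound 399847/16 since 8 ∤ 239 (the parts of T(239, 8) cannot all be equal).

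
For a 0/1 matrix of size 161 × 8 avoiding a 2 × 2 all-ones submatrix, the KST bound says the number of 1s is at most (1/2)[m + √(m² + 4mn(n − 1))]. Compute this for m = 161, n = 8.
z(161, 8; 2, 2) ≤ (1/2)[161 + √(161² + 4·161·8·7)] = (1/2)[161 + √61985] = 204.9839

Kővári–Sós–Turán: let r_1, ..., r_161 be the row sums and z = Σ r_i the total number of 1s. Each pair of columns can share at most one row with both entries 1 (else a 2×2 all-ones block appears), so Σ_i C(r_i, 2) ≤ C(8, 2) = 28. By convexity Σ_i C(r_i, 2) ≥ 161·C(z/161, 2) = z(z − 161)/(2·161), giving z² − 161z − 161·8·7 ≤ 0 and hence z ≤ (1/2)[161 + √(25921 + 4·9016)] = (1/2)[161 + √61985] ≈ (1/2)(161 + 248.9679) = 204.9839.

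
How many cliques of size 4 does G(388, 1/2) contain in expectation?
E[# K_4] = C(388, 4) · (1/2)^C(4, 2) = 929778465 / 2^6 = 14527788.515625

For each 4-subset S of vertices (there are C(388, 4) = 929778465 such S), let X_S = 1 if S induces a K_4 (all C(4, 2) = 6 edges present). Then P(X_S = 1) = (1/2)^6 = 1/64. By linearity of expectation, E[# K_4] = C(388, 4) · (1/2)^6 = 929778465 / 64 = 14527788.515625.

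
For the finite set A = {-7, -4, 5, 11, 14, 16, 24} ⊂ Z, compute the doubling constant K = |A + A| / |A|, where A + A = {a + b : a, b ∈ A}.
K = |A + A| / |A| = 26/7

Enumerate A + A = {a + b : a, b ∈ A}. With |A| = 7, there are |A|^2 = 49 ordered sum pairs; collecting distinct values, A + A = {-14, -11, -8, -2, 1, 4, 7, 9, 10, 12, 16, 17, 19, 20, 21, 22, 25, 27, 28, 29, 30, 32, 35, 38, 40, 48}, so |A + A| = 26. Thus K = 26/7. For comparison, the minimum possible |A + A| over all 7-element sets is 2·7 − 1 = 13 (so min K = 13/7), attained only by arithmetic progressions.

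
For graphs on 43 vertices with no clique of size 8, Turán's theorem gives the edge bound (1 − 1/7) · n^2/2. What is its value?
Turán density bound = (6/7) · 43^2/2 = 5547/7 ≈ 792.4286

Turán's theorem: ex(n, K_{r+1}) is achieved by the complete r-partite Turán graph T(n, r) with parts as balanced as possible, and is at most (1 − 1/r) · n^2/2. For r = 7, n = 43: the density bound is (6/7) · 1849/2 = 5547/7 ≈ 792.4286. The integer-valued extremum is e(T(43, 7)) = 792, which is strictly less than the density bound 5547/7 since 7 ∤ 43 (the parts of T(43, 7) cannot all be equal).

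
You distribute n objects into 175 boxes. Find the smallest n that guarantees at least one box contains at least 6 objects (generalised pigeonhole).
n = (6 − 1)·175 + 1 = 876

By the generalised pigeonhole principle, to guarantee some box contains ≥ r objects we need more than (r − 1) · k objects total. Threshold: n = (r − 1) · k + 1. With r = 6 and k = 175: n = 5 · 175 + 1 = 875 + 1 = 876. For n = 875 = 5 · 175, we can put exactly 5 objects in every box, avoiding 6 in any single one — so 876 is tight.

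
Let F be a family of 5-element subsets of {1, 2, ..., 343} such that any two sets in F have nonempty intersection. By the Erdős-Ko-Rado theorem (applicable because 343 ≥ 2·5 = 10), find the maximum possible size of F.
max |F| = C(342, 4) = 560077155

Erdős-Ko-Rado (1961): when n ≥ 2k, max |F| = C(n−1, k−1). The bound is attained by the star {A : i ∈ A} for any fixed i ∈ [n]. Here C(343−1, 5−1) = C(342, 4) = 560077155.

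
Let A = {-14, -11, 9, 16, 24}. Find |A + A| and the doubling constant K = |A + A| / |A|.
K = |A + A| / |A| = 15/5 = 3

Enumerate A + A = {a + b : a, b ∈ A}. With |A| = 5, there are |A|^2 = 25 ordered sum pairs; collecting distinct values, A + A = {-28, -25, -22, -5, -2, 2, 5, 10, 13, 18, 25, 32, 33, 40, 48}, so |A + A| = 15. Thus K = 15/5 = 3. For comparison, the minimum possible |A + A| over all 5-element sets is 2·5 − 1 = 9 (so min K = 9/5), attained only by arithmetic progressions.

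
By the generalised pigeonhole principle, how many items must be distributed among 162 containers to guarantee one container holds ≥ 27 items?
n = (27 − 1)·162 + 1 = 4213

By the generalised pigeonhole principle, to guarantee some box contains ≥ r objects we need more than (r − 1) · k objects total. Threshold: n = (r − 1) · k + 1. With r = 27 and k = 162: n = 26 · 162 + 1 = 4212 + 1 = 4213. For n = 4212 = 26 · 162, we can put exactly 26 objects in every box, avoiding 27 in any single one — so 4213 is tight.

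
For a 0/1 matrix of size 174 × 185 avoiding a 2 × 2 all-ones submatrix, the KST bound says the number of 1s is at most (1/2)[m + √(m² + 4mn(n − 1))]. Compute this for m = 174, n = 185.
z(174, 185; 2, 2) ≤ (1/2)[174 + √(174² + 4·174·185·184)] = (1/2)[174 + √23722116] = 2522.2677

Kővári–Sós–Turán: let r_1, ..., r_174 be the row sums and z = Σ r_i the total number of 1s. Each pair of columns can share at most one row with both entries 1 (else a 2×2 all-ones block appears), so Σ_i C(r_i, 2) ≤ C(185, 2) = 17020. By convexity Σ_i C(r_i, 2) ≥ 174·C(z/174, 2) = z(z − 174)/(2·174), giving z² − 174z − 174·185·184 ≤ 0 and hence z ≤ (1/2)[174 + √(30276 + 4·5922960)] = (1/2)[174 + √23722116] ≈ (1/2)(174 + 4870.5355) = 2522.2677.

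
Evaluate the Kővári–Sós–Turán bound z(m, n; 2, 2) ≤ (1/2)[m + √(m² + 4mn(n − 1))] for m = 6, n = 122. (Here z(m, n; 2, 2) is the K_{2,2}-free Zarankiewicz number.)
z(6, 122; 2, 2) ≤ (1/2)[6 + √(6² + 4·6·122·121)] = (1/2)[6 + √354324] = 300.6256

Kővári–Sós–Turán: let r_1, ..., r_6 be the row sums and z = Σ r_i the total number of 1s. Each pair of columns can share at most one row with both entries 1 (else a 2×2 all-ones block appears), so Σ_i C(r_i, 2) ≤ C(122, 2) = 7381. By convexity Σ_i C(r_i, 2) ≥ 6·C(z/6, 2) = z(z − 6)/(2·6), giving z² − 6z − 6·122·121 ≤ 0 and hence z ≤ (1/2)[6 + √(36 + 4·88572)] = (1/2)[6 + √354324] ≈ (1/2)(6 + 595.2512) = 300.6256.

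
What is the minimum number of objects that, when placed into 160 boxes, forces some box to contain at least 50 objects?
n = (50 − 1)·160 + 1 = 7841

By the generalised pigeonhole principle, to guarantee some box contains ≥ r objects we need more than (r − 1) · k objects total. Threshold: n = (r − 1) · k + 1. With r = 50 and k = 160: n = 49 · 160 + 1 = 7840 + 1 = 7841. For n = 7840 = 49 · 160, we can put exactly 49 objects in every box, avoiding 50 in any single one — so 7841 is tight.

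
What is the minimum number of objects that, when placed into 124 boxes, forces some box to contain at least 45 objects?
n = (45 − 1)·124 + 1 = 5457

By the generalised pigeonhole principle, to guarantee some box contains ≥ r objects we need more than (r − 1) · k objects total. Threshold: n = (r − 1) · k + 1. With r = 45 and k = 124: n = 44 · 124 + 1 = 5456 + 1 = 5457. For n = 5456 = 44 · 124, we can put exactly 44 objects in every box, avoiding 45 in any single one — so 5457 is tight.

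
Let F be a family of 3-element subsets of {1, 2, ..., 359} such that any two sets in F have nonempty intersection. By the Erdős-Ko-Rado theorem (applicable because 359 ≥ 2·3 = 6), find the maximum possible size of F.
max |F| = C(358, 2) = 63903

The Erdős-Ko-Rado theorem states: for n ≥ 2k, an intersecting family of k-subsets of an n-element set has size at most C(n − 1, k − 1), with equality for 'star' families {A ⊆ [n] : |A| = k, i ∈ A} (fix an element i). For n = 359, k = 3: C(358, 2) = 63903.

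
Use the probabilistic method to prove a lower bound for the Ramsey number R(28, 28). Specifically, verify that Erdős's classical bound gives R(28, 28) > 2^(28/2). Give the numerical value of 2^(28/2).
2^(28/2) = 16384; so R(28, 28) > 16384

Colour each edge of K_n uniformly at random with red/blue. The expected number of monochromatic K_28 is C(n, 28) · 2 · 2^(−C(28,2)). If C(n, 28) · 2^(1 − C(28,2)) < 1, then with positive probability no monochromatic K_28 exists, so R(28, 28) > n. The standard estimate C(n, 28) ≤ n^28/28! shows this inequality holds whenever n ≤ 2^(28/2) (since 28! · 2^(C(28,2) − 1) > 2^(28^2/2) ≥ n^28). Hence R(28, 28) > 2^(28/2) = 16384.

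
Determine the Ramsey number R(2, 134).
R(2, 134) = 134

R(2, k) = k for all k ≥ 2: in a 2-colouring of K_k, either some edge is red (a red K_2) or all edges are blue (a blue K_k). And K_{133} coloured all-blue has no blue K_134, so R(2, 134) > 133. Hence R(2, 134) = 134.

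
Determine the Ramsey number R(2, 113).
R(2, 113) = 113

R(2, k) = k for all k ≥ 2: in a 2-colouring of K_k, either some edge is red (a red K_2) or all edges are blue (a blue K_k). And K_{112} coloured all-blue has no blue K_113, so R(2, 113) > 112. Hence R(2, 113) = 113.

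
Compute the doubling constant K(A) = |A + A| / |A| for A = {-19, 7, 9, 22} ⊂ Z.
K = |A + A| / |A| = 10/4 = 5/2

Enumerate A + A = {a + b : a, b ∈ A}. With |A| = 4, there are |A|^2 = 16 ordered sum pairs; collecting distinct values, A + A = {-38, -12, -10, 3, 14, 16, 18, 29, 31, 44}, so |A + A| = 10. Thus K = 10/4 = 5/2. For comparison, the minimum possible |A + A| over all 4-element sets is 2·4 − 1 = 7 (so min K = 7/4), attained only by arithmetic progressions.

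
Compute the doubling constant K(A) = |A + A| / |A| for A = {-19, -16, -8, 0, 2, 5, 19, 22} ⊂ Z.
K = |A + A| / |A| = 31/8

Enumerate A + A = {a + b : a, b ∈ A}. With |A| = 8, there are |A|^2 = 64 ordered sum pairs; collecting distinct values, A + A = {-38, -35, -32, -27, -24, -19, -17, -16, -14, -11, -8, -6, -3, 0, 2, 3, 4, 5, 6, 7, 10, 11, 14, 19, 21, 22, 24, 27, 38, 41, 44}, so |A + A| = 31. Thus K = 31/8. For comparison, the minimum possible |A + A| over all 8-element sets is 2·8 − 1 = 15 (so min K = 15/8), attained only by arithmetic progressions.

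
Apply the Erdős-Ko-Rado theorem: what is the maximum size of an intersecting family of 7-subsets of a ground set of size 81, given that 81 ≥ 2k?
max |F| = C(80, 6) = 300500200

Erdős-Ko-Rado (1961): when n ≥ 2k, max |F| = C(n−1, k−1). The bound is attained by the star {A : i ∈ A} for any fixed i ∈ [n]. Here C(81−1, 7−1) = C(80, 6) = 300500200.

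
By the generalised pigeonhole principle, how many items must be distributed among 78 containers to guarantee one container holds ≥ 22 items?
n = (22 − 1)·78 + 1 = 1639

By the generalised pigeonhole principle, to guarantee some box contains ≥ r objects we need more than (r − 1) · k objects total. Threshold: n = (r − 1) · k + 1. With r = 22 and k = 78: n = 21 · 78 + 1 = 1638 + 1 = 1639. For n = 1638 = 21 · 78, we can put exactly 21 objects in every box, avoiding 22 in any single one — so 1639 is tight.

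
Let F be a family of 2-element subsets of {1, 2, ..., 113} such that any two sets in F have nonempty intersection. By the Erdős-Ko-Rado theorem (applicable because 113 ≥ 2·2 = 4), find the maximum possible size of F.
max |F| = C(112, 1) = 112

Erdős-Ko-Rado (1961): when n ≥ 2k, max |F| = C(n−1, k−1). The bound is attained by the star {A : i ∈ A} for any fixed i ∈ [n]. Here C(113−1, 2−1) = C(112, 1) = 112.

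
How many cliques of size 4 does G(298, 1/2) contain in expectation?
E[# K_4] = C(298, 4) · (1/2)^C(4, 2) = 322014330 / 2^6 = 161007165/32 = 5031473.90625

For each 4-subset S of vertices (there are C(298, 4) = 322014330 such S), let X_S = 1 if S induces a K_4 (all C(4, 2) = 6 edges present). Then P(X_S = 1) = (1/2)^6 = 1/64. By linearity of expectation, E[# K_4] = C(298, 4) · (1/2)^6 = 322014330 / 64 = 161007165/32 = 5031473.90625.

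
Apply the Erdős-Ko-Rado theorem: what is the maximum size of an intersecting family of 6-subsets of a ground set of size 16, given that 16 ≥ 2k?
max |F| = C(15, 5) = 3003

Erdős-Ko-Rado (1961): when n ≥ 2k, max |F| = C(n−1, k−1). The bound is attained by the star {A : i ∈ A} for any fixed i ∈ [n]. Here C(16−1, 6−1) = C(15, 5) = 3003.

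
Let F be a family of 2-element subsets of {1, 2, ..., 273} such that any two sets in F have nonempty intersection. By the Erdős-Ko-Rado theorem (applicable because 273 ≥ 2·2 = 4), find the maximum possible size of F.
max |F| = C(272, 1) = 272

Erdős-Ko-Rado (1961): when n ≥ 2k, max |F| = C(n−1, k−1). The bound is attained by the star {A : i ∈ A} for any fixed i ∈ [n]. Here C(273−1, 2−1) = C(272, 1) = 272.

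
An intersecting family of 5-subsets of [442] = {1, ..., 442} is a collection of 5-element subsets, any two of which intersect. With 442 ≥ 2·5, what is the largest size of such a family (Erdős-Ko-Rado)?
max |F| = C(441, 4) = 1554599970

Erdős-Ko-Rado (1961): when n ≥ 2k, max |F| = C(n−1, k−1). The bound is attained by the star {A : i ∈ A} for any fixed i ∈ [n]. Here C(442−1, 5−1) = C(441, 4) = 1554599970.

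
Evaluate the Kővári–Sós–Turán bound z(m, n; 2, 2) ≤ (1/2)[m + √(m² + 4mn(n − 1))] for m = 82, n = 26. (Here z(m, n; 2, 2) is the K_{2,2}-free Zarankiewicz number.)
z(82, 26; 2, 2) ≤ (1/2)[82 + √(82² + 4·82·26·25)] = (1/2)[82 + √219924] = 275.4803

Kővári–Sós–Turán: let r_1, ..., r_82 be the row sums and z = Σ r_i the total number of 1s. Each pair of columns can share at most one row with both entries 1 (else a 2×2 all-ones block appears), so Σ_i C(r_i, 2) ≤ C(26, 2) = 325. By convexity Σ_i C(r_i, 2) ≥ 82·C(z/82, 2) = z(z − 82)/(2·82), giving z² − 82z − 82·26·25 ≤ 0 and hence z ≤ (1/2)[82 + √(6724 + 4·53300)] = (1/2)[82 + √219924] ≈ (1/2)(82 + 468.9606) = 275.4803.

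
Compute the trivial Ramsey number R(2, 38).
R(2, 38) = 38

R(2, k) = k for all k ≥ 2: in a 2-colouring of K_k, either some edge is red (a red K_2) or all edges are blue (a blue K_k). And K_{37} coloured all-blue has no blue K_38, so R(2, 38) > 37. Hence R(2, 38) = 38.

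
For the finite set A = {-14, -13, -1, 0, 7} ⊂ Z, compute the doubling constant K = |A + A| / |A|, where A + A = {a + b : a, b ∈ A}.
K = |A + A| / |A| = 14/5

Enumerate A + A = {a + b : a, b ∈ A}. With |A| = 5, there are |A|^2 = 25 ordered sum pairs; collecting distinct values, A + A = {-28, -27, -26, -15, -14, -13, -7, -6, -2, -1, 0, 6, 7, 14}, so |A + A| = 14. Thus K = 14/5. For comparison, the minimum possible |A + A| over all 5-element sets is 2·5 − 1 = 9 (so min K = 9/5), attained only by arithmetic progressions.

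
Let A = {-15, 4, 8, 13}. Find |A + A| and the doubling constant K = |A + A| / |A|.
K = |A + A| / |A| = 10/4 = 5/2

Enumerate A + A = {a + b : a, b ∈ A}. With |A| = 4, there are |A|^2 = 16 ordered sum pairs; collecting distinct values, A + A = {-30, -11, -7, -2, 8, 12, 16, 17, 21, 26}, so |A + A| = 10. Thus K = 10/4 = 5/2. For comparison, the minimum possible |A + A| over all 4-element sets is 2·4 − 1 = 7 (so min K = 7/4), attained only by arithmetic progressions.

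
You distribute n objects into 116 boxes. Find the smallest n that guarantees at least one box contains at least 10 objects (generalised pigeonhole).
n = (10 − 1)·116 + 1 = 1045

By the generalised pigeonhole principle, to guarantee some box contains ≥ r objects we need more than (r − 1) · k objects total. Threshold: n = (r − 1) · k + 1. With r = 10 and k = 116: n = 9 · 116 + 1 = 1044 + 1 = 1045. For n = 1044 = 9 · 116, we can put exactly 9 objects in every box, avoiding 10 in any single one — so 1045 is tight.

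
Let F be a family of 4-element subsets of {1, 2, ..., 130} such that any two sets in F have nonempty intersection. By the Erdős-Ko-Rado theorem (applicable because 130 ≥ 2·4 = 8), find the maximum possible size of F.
max |F| = C(129, 3) = 349504

The Erdős-Ko-Rado theorem states: for n ≥ 2k, an intersecting family of k-subsets of an n-element set has size at most C(n − 1, k − 1), with equality for 'star' families {A ⊆ [n] : |A| = k, i ∈ A} (fix an element i). For n = 130, k = 4: C(129, 3) = 349504.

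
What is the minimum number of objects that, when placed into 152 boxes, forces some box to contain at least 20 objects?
n = (20 − 1)·152 + 1 = 2889

By the generalised pigeonhole principle, to guarantee some box contains ≥ r objects we need more than (r − 1) · k objects total. Threshold: n = (r − 1) · k + 1. With r = 20 and k = 152: n = 19 · 152 + 1 = 2888 + 1 = 2889. For n = 2888 = 19 · 152, we can put exactly 19 objects in every box, avoiding 20 in any single one — so 2889 is tight.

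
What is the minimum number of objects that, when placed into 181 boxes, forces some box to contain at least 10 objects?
n = (10 − 1)·181 + 1 = 1630

By the generalised pigeonhole principle, to guarantee some box contains ≥ r objects we need more than (r − 1) · k objects total. Threshold: n = (r − 1) · k + 1. With r = 10 and k = 181: n = 9 · 181 + 1 = 1629 + 1 = 1630. For n = 1629 = 9 · 181, we can put exactly 9 objects in every box, avoiding 10 in any single one — so 1630 is tight.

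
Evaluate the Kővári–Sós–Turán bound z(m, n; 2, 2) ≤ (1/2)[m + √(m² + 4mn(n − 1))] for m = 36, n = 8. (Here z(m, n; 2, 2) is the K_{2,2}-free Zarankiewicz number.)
z(36, 8; 2, 2) ≤ (1/2)[36 + √(36² + 4·36·8·7)] = (1/2)[36 + √9360] = 66.3735

Kővári–Sós–Turán: let r_1, ..., r_36 be the row sums and z = Σ r_i the total number of 1s. Each pair of columns can share at most one row with both entries 1 (else a 2×2 all-ones block appears), so Σ_i C(r_i, 2) ≤ C(8, 2) = 28. By convexity Σ_i C(r_i, 2) ≥ 36·C(z/36, 2) = z(z − 36)/(2·36), giving z² − 36z − 36·8·7 ≤ 0 and hence z ≤ (1/2)[36 + √(1296 + 4·2016)] = (1/2)[36 + √9360] ≈ (1/2)(36 + 96.7471) = 66.3735.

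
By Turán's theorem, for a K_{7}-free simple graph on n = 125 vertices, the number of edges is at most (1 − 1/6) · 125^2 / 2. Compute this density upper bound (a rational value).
Turán density bound = (5/6) · 125^2/2 = 78125/12 ≈ 6510.4167

Turán's theorem: ex(n, K_{r+1}) is achieved by the complete r-partite Turán graph T(n, r) with parts as balanced as possible, and is at most (1 − 1/r) · n^2/2. For r = 6, n = 125: the density bound is (5/6) · 15625/2 = 78125/12 ≈ 6510.4167. The integer-valued extremum is e(T(125, 6)) = 6510, which is strictly less than the density bound 78125/12 since 6 ∤ 125 (the parts of T(125, 6) cannot all be equal).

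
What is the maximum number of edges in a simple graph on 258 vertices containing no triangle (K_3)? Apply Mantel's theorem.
ex(258, K_3) = ⌊258^2/4⌋ = 16641

Mantel (1907): a triangle-free graph on n vertices has at most ⌊n^2/4⌋ edges, with equality for the complete bipartite graph K_{⌊n/2⌋, ⌈n/2⌉}. For n = 258: ⌊258^2/4⌋ = ⌊66564/4⌋ = 16641. The extremal graph is K_{129, 129}, which has 129·129 = 16641 edges.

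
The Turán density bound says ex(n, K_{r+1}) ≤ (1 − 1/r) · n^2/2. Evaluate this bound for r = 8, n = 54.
Turán density bound = (7/8) · 54^2/2 = 5103/4 ≈ 1275.75

Turán's theorem: ex(n, K_{r+1}) is achieved by the complete r-partite Turán graph T(n, r) with parts as balanced as possible, and is at most (1 − 1/r) · n^2/2. For r = 8, n = 54: the density bound is (7/8) · 2916/2 = 5103/4 ≈ 1275.75. The integer-valued extremum is e(T(54, 8)) = 1275, which is strictly less than the density bound 5103/4 since 8 ∤ 54 (the parts of T(54, 8) cannot all be equal).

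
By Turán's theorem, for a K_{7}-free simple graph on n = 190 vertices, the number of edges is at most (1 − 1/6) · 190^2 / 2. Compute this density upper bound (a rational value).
Turán density bound = (5/6) · 190^2/2 = 45125/3 ≈ 15041.6667

Turán's theorem: ex(n, K_{r+1}) is achieved by the complete r-partite Turán graph T(n, r) with parts as balanced as possible, and is at most (1 − 1/r) · n^2/2. For r = 6, n = 190: the density bound is (5/6) · 36100/2 = 45125/3 ≈ 15041.6667. The integer-valued extremum is e(T(190, 6)) = 15041, which is strictly less than the density bound 45125/3 since 6 ∤ 190 (the parts of T(190, 6) cannot all be equal).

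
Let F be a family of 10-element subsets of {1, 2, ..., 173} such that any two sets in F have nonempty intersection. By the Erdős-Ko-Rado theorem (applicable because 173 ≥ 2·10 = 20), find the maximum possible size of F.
max |F| = C(172, 9) = 293466669659020

The Erdős-Ko-Rado theorem states: for n ≥ 2k, an intersecting family of k-subsets of an n-element set has size at most C(n − 1, k − 1), with equality for 'star' families {A ⊆ [n] : |A| = k, i ∈ A} (fix an element i). For n = 173, k = 10: C(172, 9) = 293466669659020.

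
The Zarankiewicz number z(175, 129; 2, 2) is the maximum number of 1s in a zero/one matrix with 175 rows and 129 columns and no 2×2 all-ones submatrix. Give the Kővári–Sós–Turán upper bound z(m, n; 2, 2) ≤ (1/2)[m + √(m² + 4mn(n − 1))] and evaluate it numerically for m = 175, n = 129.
z(175, 129; 2, 2) ≤ (1/2)[175 + √(175² + 4·175·129·128)] = (1/2)[175 + √11589025] = 1789.6329

Kővári–Sós–Turán: let r_1, ..., r_175 be the row sums and z = Σ r_i the total number of 1s. Each pair of columns can share at most one row with both entries 1 (else a 2×2 all-ones block appears), so Σ_i C(r_i, 2) ≤ C(129, 2) = 8256. By convexity Σ_i C(r_i, 2) ≥ 175·C(z/175, 2) = z(z − 175)/(2·175), giving z² − 175z − 175·129·128 ≤ 0 and hence z ≤ (1/2)[175 + √(30625 + 4·2889600)] = (1/2)[175 + √11589025] ≈ (1/2)(175 + 3404.2657) = 1789.6329.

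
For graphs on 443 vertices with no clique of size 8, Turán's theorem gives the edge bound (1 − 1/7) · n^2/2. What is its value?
Turán density bound = (6/7) · 443^2/2 = 588747/7 ≈ 84106.7143

Turán's theorem: ex(n, K_{r+1}) is achieved by the complete r-partite Turán graph T(n, r) with parts as balanced as possible, and is at most (1 − 1/r) · n^2/2. For r = 7, n = 443: the density bound is (6/7) · 196249/2 = 588747/7 ≈ 84106.7143. The integer-valued extremum is e(T(443, 7)) = 84106, which is strictly less than the density bound 588747/7 since 7 ∤ 443 (the parts of T(443, 7) cannot all be equal).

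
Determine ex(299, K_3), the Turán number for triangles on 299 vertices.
ex(299, K_3) = ⌊299^2/4⌋ = 22350

Mantel (1907): a triangle-free graph on n vertices has at most ⌊n^2/4⌋ edges, with equality for the complete bipartite graph K_{⌊n/2⌋, ⌈n/2⌉}. For n = 299: ⌊299^2/4⌋ = ⌊89401/4⌋ = 22350. The extremal graph is K_{149, 150}, which has 149·150 = 22350 edges.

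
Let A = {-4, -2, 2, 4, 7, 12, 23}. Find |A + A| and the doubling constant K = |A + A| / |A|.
K = |A + A| / |A| = 24/7

Enumerate A + A = {a + b : a, b ∈ A}. With |A| = 7, there are |A|^2 = 49 ordered sum pairs; collecting distinct values, A + A = {-8, -6, -4, -2, 0, 2, 3, 4, 5, 6, 8, 9, 10, 11, 14, 16, 19, 21, 24, 25, 27, 30, 35, 46}, so |A + A| = 24. Thus K = 24/7. For comparison, the minimum possible |A + A| over all 7-element sets is 2·7 − 1 = 13 (so min K = 13/7), attained only by arithmetic progressions.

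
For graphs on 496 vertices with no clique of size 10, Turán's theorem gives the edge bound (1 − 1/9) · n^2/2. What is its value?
Turán density bound = (8/9) · 496^2/2 = 984064/9 ≈ 109340.4444

Turán's theorem: ex(n, K_{r+1}) is achieved by the complete r-partite Turán graph T(n, r) with parts as balanced as possible, and is at most (1 − 1/r) · n^2/2. For r = 9, n = 496: the density bound is (8/9) · 246016/2 = 984064/9 ≈ 109340.4444. The integer-valued extremum is e(T(496, 9)) = 109340, which is strictly less than the density bound 984064/9 since 9 ∤ 496 (the parts of T(496, 9) cannot all be equal).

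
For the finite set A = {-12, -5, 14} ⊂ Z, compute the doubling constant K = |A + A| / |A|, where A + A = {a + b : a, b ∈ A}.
K = |A + A| / |A| = 6/3 = 2

Enumerate A + A = {a + b : a, b ∈ A}. With |A| = 3, there are |A|^2 = 9 ordered sum pairs; collecting distinct values, A + A = {-24, -17, -10, 2, 9, 28}, so |A + A| = 6. Thus K = 6/3 = 2. For comparison, the minimum possible |A + A| over all 3-element sets is 2·3 − 1 = 5 (so min K = 5/3), attained only by arithmetic progressions.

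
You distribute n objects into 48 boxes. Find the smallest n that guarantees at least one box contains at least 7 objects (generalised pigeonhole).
n = (7 − 1)·48 + 1 = 289

By the generalised pigeonhole principle, to guarantee some box contains ≥ r objects we need more than (r − 1) · k objects total. Threshold: n = (r − 1) · k + 1. With r = 7 and k = 48: n = 6 · 48 + 1 = 288 + 1 = 289. For n = 288 = 6 · 48, we can put exactly 6 objects in every box, avoiding 7 in any single one — so 289 is tight.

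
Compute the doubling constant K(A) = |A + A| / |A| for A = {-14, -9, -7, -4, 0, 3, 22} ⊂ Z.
K = |A + A| / |A| = 24/7

Enumerate A + A = {a + b : a, b ∈ A}. With |A| = 7, there are |A|^2 = 49 ordered sum pairs; collecting distinct values, A + A = {-28, -23, -21, -18, -16, -14, -13, -11, -9, -8, -7, -6, -4, -1, 0, 3, 6, 8, 13, 15, 18, 22, 25, 44}, so |A + A| = 24. Thus K = 24/7. For comparison, the minimum possible |A + A| over all 7-element sets is 2·7 − 1 = 13 (so min K = 13/7), attained only by arithmetic progressions.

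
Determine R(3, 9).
R(3, 9) = 36

Lower bound: an explicit 2-colouring of K_{35} (typically a Paley-type or other structured construction) avoids a red K_3 and a blue K_9, showing R(3, 9) > 35.
Upper bound: the simple Erdős–Szekeres recurrence only gives R(3, 9) ≤ 37; the tight bound R(3, 9) ≤ 36 requires a sharper case analysis (or computer search) of 2-colourings of K_{36}.
Hence R(3, 9) = 36.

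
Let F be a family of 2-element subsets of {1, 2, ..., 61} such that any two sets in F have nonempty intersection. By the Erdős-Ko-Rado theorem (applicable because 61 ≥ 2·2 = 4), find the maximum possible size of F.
max |F| = C(60, 1) = 60

The Erdős-Ko-Rado theorem states: for n ≥ 2k, an intersecting family of k-subsets of an n-element set has size at most C(n − 1, k − 1), with equality for 'star' families {A ⊆ [n] : |A| = k, i ∈ A} (fix an element i). For n = 61, k = 2: C(60, 1) = 60.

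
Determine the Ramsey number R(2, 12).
R(2, 12) = 12

R(2, k) = k for all k ≥ 2: in a 2-colouring of K_k, either some edge is red (a red K_2) or all edges are blue (a blue K_k). And K_{11} coloured all-blue has no blue K_12, so R(2, 12) > 11. Hence R(2, 12) = 12.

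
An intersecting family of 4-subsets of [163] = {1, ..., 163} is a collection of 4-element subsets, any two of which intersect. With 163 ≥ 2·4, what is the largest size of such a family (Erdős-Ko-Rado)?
max |F| = C(162, 3) = 695520

Erdős-Ko-Rado (1961): when n ≥ 2k, max |F| = C(n−1, k−1). The bound is attained by the star {A : i ∈ A} for any fixed i ∈ [n]. Here C(163−1, 4−1) = C(162, 3) = 695520.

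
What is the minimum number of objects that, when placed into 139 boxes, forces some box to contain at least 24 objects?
n = (24 − 1)·139 + 1 = 3198

By the generalised pigeonhole principle, to guarantee some box contains ≥ r objects we need more than (r − 1) · k objects total. Threshold: n = (r − 1) · k + 1. With r = 24 and k = 139: n = 23 · 139 + 1 = 3197 + 1 = 3198. For n = 3197 = 23 · 139, we can put exactly 23 objects in every box, avoiding 24 in any single one — so 3198 is tight.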